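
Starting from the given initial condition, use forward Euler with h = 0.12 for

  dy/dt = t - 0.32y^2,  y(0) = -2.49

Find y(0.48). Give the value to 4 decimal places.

Euler: y_{n+1} = y_n + h·f(t_n, y_n).
t=0.000000, y=-2.490000: f=-1.984032 → y ← -2.490000 + 0.12·(-1.984032) = -2.728084
t=0.120000, y=-2.728084: f=-2.261581 → y ← -2.728084 + 0.12·(-2.261581) = -2.999474
t=0.240000, y=-2.999474: f=-2.638989 → y ← -2.999474 + 0.12·(-2.638989) = -3.316152
t=0.360000, y=-3.316152: f=-3.158997 → y ← -3.316152 + 0.12·(-3.158997) = -3.695232
y(0.48) ≈ -3.6952

-3.6952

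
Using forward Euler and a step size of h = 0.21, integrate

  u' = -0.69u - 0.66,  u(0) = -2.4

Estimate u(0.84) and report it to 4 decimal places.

-1.7283

Euler: u_{n+1} = u_n + h·f(x_n, u_n).
x=0.000000, u=-2.400000: f=0.996000 → u ← -2.400000 + 0.21·0.996000 = -2.190840
x=0.210000, u=-2.190840: f=0.851680 → u ← -2.190840 + 0.21·0.851680 = -2.011987
x=0.420000, u=-2.011987: f=0.728271 → u ← -2.011987 + 0.21·0.728271 = -1.859050
x=0.630000, u=-1.859050: f=0.622745 → u ← -1.859050 + 0.21·0.622745 = -1.728274
u(0.84) ≈ -1.7283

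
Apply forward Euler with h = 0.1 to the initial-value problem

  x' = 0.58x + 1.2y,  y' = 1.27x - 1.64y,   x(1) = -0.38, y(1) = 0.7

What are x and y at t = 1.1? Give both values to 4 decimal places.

-0.3180, 0.5369

Euler on (x,y): x_{n+1} = x_n + h·x', y_{n+1} = y_n + h·y'.
1.000000: (-0.380000, 0.700000); f=(0.619600, -1.630600) → (-0.318040, 0.536940)
(x(1.1), y(1.1)) ≈ (-0.3180, 0.5369)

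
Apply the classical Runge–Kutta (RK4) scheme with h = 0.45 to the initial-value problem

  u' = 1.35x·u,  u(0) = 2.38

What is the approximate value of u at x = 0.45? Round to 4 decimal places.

RK4: k1 = f(x_n, u_n); k2 = f(x_n + h/2, u_n + (h/2)·k1); k3 = f(x_n + h/2, u_n + (h/2)·k2); k4 = f(x_n + h, u_n + h·k3); u_{n+1} = u_n + (h/6)·(k1 + 2k2 + 2k3 + k4).
x=0.000000, u=2.380000:
  k1 = f(0.000000, 2.380000) = 0.000000
  k2 = f(0.225000, 2.380000) = 0.722925
  k3 = f(0.225000, 2.542658) = 0.772332
  k4 = f(0.450000, 2.727550) = 1.656986
  u ← 2.380000 + (0.45/6)·(k1 + 2k2 + 2k3 + k4) = 2.728563
u(0.45) ≈ 2.7286

2.7286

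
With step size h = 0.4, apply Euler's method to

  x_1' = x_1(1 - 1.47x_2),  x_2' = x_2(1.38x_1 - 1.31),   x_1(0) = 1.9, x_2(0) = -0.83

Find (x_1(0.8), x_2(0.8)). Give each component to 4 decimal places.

Euler on (x_1,x_2): x_1_{n+1} = x_1_n + h·x_1', x_2_{n+1} = x_2_n + h·x_2'.
0.000000: (1.900000, -0.830000); f=(4.218190, -1.088960) → (3.587276, -1.265584)
0.400000: (3.587276, -1.265584); f=(10.261075, -4.607284) → (7.691706, -3.108497)
(x_1(0.8), x_2(0.8)) ≈ (7.6917, -3.1085)

7.6917, -3.1085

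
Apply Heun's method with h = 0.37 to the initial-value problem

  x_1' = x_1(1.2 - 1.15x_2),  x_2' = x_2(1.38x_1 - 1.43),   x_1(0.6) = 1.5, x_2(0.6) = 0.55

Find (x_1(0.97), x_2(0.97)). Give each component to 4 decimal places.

1.7977, 0.7504

Heun on (x_1,x_2): k1 = f(t_n, state_n); k2 = f(t_n + h, state_n + h·k1); state_{n+1} = state_n + (h/2)·(k1 + k2).
0.600000: (1.500000, 0.550000)
  k1 = (0.851250, 0.352000)
  predictor → (1.814963, 0.680240)
  k2 = (0.758153, 0.731019)
  → (1.797740, 0.750358)
(x_1(0.97), x_2(0.97)) ≈ (1.7977, 0.7504)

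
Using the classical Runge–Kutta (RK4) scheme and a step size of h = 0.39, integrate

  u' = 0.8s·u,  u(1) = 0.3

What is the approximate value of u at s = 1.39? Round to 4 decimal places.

0.4355

RK4: k1 = f(s_n, u_n); k2 = f(s_n + h/2, u_n + (h/2)·k1); k3 = f(s_n + h/2, u_n + (h/2)·k2); k4 = f(s_n + h, u_n + h·k3); u_{n+1} = u_n + (h/6)·(k1 + 2k2 + 2k3 + k4).
s=1.000000, u=0.300000:
  k1 = f(1.000000, 0.300000) = 0.240000
  k2 = f(1.195000, 0.346800) = 0.331541
  k3 = f(1.195000, 0.364650) = 0.348606
  k4 = f(1.390000, 0.435956) = 0.484783
  u ← 0.300000 + (0.39/6)·(k1 + 2k2 + 2k3 + k4) = 0.435530
u(1.39) ≈ 0.4355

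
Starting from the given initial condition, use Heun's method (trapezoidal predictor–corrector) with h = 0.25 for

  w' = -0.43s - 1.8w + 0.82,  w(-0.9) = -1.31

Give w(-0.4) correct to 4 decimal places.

-0.2125

Heun: k1 = f(s_n, w_n); k2 = f(s_n + h, w_n + h·k1); w_{n+1} = w_n + (h/2)·(k1 + k2).
s=-0.900000, w=-1.310000:
  k1 = f(-0.900000, -1.310000) = 3.565000
  k2 = f(-0.650000, -0.418750) = 1.853250
  w ← -1.310000 + (0.25/2)·(3.565000 + 1.853250) = -0.632719
s=-0.650000, w=-0.632719:
  k1 = f(-0.650000, -0.632719) = 2.238394
  k2 = f(-0.400000, -0.073120) = 1.123617
  w ← -0.632719 + (0.25/2)·(2.238394 + 1.123617) = -0.212467
w(-0.4) ≈ -0.2125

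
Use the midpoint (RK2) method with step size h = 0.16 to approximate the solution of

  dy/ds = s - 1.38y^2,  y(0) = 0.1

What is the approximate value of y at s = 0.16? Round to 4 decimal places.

0.1106

Midpoint: k1 = f(s_n, y_n); k2 = f(s_n + h/2, y_n + (h/2)·k1); y_{n+1} = y_n + h·k2.
s=0.000000, y=0.100000:
  k1 = f(0.000000, 0.100000) = -0.013800
  k2 = f(0.080000, 0.098896) = 0.066503
  y ← 0.100000 + 0.16·0.066503 = 0.110640
y(0.16) ≈ 0.1106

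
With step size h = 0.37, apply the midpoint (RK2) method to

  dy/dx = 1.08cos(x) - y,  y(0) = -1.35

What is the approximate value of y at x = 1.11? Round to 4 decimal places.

Midpoint: k1 = f(x_n, y_n); k2 = f(x_n + h/2, y_n + (h/2)·k1); y_{n+1} = y_n + h·k2.
x=0.000000, y=-1.350000:
  k1 = f(0.000000, -1.350000) = 2.430000
  k2 = f(0.185000, -0.900450) = 1.962021
  y ← -1.350000 + 0.37·1.962021 = -0.624052
x=0.370000, y=-0.624052:
  k1 = f(0.370000, -0.624052) = 1.630966
  k2 = f(0.555000, -0.322324) = 1.240216
  y ← -0.624052 + 0.37·1.240216 = -0.165172
x=0.740000, y=-0.165172:
  k1 = f(0.740000, -0.165172) = 0.962718
  k2 = f(0.925000, 0.012931) = 0.637051
  y ← -0.165172 + 0.37·0.637051 = 0.070537
y(1.11) ≈ 0.0705

0.0705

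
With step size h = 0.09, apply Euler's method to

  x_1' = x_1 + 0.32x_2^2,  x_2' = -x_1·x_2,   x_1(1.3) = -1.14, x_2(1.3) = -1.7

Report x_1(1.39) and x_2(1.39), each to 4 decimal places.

Euler on (x_1,x_2): x_1_{n+1} = x_1_n + h·x_1', x_2_{n+1} = x_2_n + h·x_2'.
1.300000: (-1.140000, -1.700000); f=(-0.215200, -1.938000) → (-1.159368, -1.874420)
(x_1(1.39), x_2(1.39)) ≈ (-1.1594, -1.8744)

-1.1594, -1.8744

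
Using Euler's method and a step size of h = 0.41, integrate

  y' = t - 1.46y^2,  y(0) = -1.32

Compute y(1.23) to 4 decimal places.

Euler: y_{n+1} = y_n + h·f(t_n, y_n).
t=0.000000, y=-1.320000: f=-2.543904 → y ← -1.320000 + 0.41·(-2.543904) = -2.363001
t=0.410000, y=-2.363001: f=-7.742307 → y ← -2.363001 + 0.41·(-7.742307) = -5.537347
t=0.820000, y=-5.537347: f=-43.946822 → y ← -5.537347 + 0.41·(-43.946822) = -23.555544
y(1.23) ≈ -23.5555

-23.5555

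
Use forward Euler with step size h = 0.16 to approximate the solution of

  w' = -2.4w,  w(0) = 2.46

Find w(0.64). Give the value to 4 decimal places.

0.3542

Euler: w_{n+1} = w_n + h·f(t_n, w_n).
t=0.000000, w=2.460000: f=-5.904000 → w ← 2.460000 + 0.16·(-5.904000) = 1.515360
t=0.160000, w=1.515360: f=-3.636864 → w ← 1.515360 + 0.16·(-3.636864) = 0.933462
t=0.320000, w=0.933462: f=-2.240308 → w ← 0.933462 + 0.16·(-2.240308) = 0.575012
t=0.480000, w=0.575012: f=-1.380030 → w ← 0.575012 + 0.16·(-1.380030) = 0.354208
w(0.64) ≈ 0.3542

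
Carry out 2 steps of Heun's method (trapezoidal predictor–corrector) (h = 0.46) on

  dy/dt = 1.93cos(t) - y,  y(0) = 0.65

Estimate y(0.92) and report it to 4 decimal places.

Heun: k1 = f(t_n, y_n); k2 = f(t_n + h, y_n + h·k1); y_{n+1} = y_n + (h/2)·(k1 + k2).
t=0.000000, y=0.650000:
  k1 = f(0.000000, 0.650000) = 1.280000
  k2 = f(0.460000, 1.238800) = 0.490581
  y ← 0.650000 + (0.46/2)·(1.280000 + 0.490581) = 1.057234
t=0.460000, y=1.057234:
  k1 = f(0.460000, 1.057234) = 0.672148
  k2 = f(0.920000, 1.366422) = -0.197189
  y ← 1.057234 + (0.46/2)·(0.672148 + (-0.197189)) = 1.166474
y(0.92) ≈ 1.1665

1.1665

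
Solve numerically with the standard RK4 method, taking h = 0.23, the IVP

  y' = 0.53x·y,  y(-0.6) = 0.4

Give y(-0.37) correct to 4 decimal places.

0.3770

RK4: k1 = f(x_n, y_n); k2 = f(x_n + h/2, y_n + (h/2)·k1); k3 = f(x_n + h/2, y_n + (h/2)·k2); k4 = f(x_n + h, y_n + h·k3); y_{n+1} = y_n + (h/6)·(k1 + 2k2 + 2k3 + k4).
x=-0.600000, y=0.400000:
  k1 = f(-0.600000, 0.400000) = -0.127200
  k2 = f(-0.485000, 0.385372) = -0.099060
  k3 = f(-0.485000, 0.388608) = -0.099892
  k4 = f(-0.370000, 0.377025) = -0.073935
  y ← 0.400000 + (0.23/6)·(k1 + 2k2 + 2k3 + k4) = 0.377037
y(-0.37) ≈ 0.3770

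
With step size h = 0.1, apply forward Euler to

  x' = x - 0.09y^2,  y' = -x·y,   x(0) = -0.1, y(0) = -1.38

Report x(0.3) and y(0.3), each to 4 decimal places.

Euler on (x,y): x_{n+1} = x_n + h·x', y_{n+1} = y_n + h·y'.
0.000000: (-0.100000, -1.380000); f=(-0.271396, -0.138000) → (-0.127140, -1.393800)
0.100000: (-0.127140, -1.393800); f=(-0.301981, -0.177207) → (-0.157338, -1.411521)
0.200000: (-0.157338, -1.411521); f=(-0.336653, -0.222085) → (-0.191003, -1.433729)
(x(0.3), y(0.3)) ≈ (-0.1910, -1.4337)

-0.1910, -1.4337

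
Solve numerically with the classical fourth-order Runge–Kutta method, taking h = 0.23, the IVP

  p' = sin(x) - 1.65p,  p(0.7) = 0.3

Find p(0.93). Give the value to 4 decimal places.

RK4: k1 = f(x_n, p_n); k2 = f(x_n + h/2, p_n + (h/2)·k1); k3 = f(x_n + h/2, p_n + (h/2)·k2); k4 = f(x_n + h, p_n + h·k3); p_{n+1} = p_n + (h/6)·(k1 + 2k2 + 2k3 + k4).
x=0.700000, p=0.300000:
  k1 = f(0.700000, 0.300000) = 0.149218
  k2 = f(0.815000, 0.317160) = 0.204412
  k3 = f(0.815000, 0.323507) = 0.193939
  k4 = f(0.930000, 0.344606) = 0.233020
  p ← 0.300000 + (0.23/6)·(k1 + 2k2 + 2k3 + k4) = 0.345193
p(0.93) ≈ 0.3452

0.3452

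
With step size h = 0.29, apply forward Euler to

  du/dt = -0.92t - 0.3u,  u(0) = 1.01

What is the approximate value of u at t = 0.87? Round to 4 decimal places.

Euler: u_{n+1} = u_n + h·f(t_n, u_n).
t=0.000000, u=1.010000: f=-0.303000 → u ← 1.010000 + 0.29·(-0.303000) = 0.922130
t=0.290000, u=0.922130: f=-0.543439 → u ← 0.922130 + 0.29·(-0.543439) = 0.764533
t=0.580000, u=0.764533: f=-0.762960 → u ← 0.764533 + 0.29·(-0.762960) = 0.543274
u(0.87) ≈ 0.5433

0.5433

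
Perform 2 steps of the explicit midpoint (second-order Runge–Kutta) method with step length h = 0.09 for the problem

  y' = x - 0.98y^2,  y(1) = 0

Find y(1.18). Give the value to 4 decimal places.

0.1942

Midpoint: k1 = f(x_n, y_n); k2 = f(x_n + h/2, y_n + (h/2)·k1); y_{n+1} = y_n + h·k2.
x=1.000000, y=0.000000:
  k1 = f(1.000000, 0.000000) = 1.000000
  k2 = f(1.045000, 0.045000) = 1.043015
  y ← 0.000000 + 0.09·1.043015 = 0.093871
x=1.090000, y=0.093871:
  k1 = f(1.090000, 0.093871) = 1.081364
  k2 = f(1.135000, 0.142533) = 1.115091
  y ← 0.093871 + 0.09·1.115091 = 0.194230
y(1.18) ≈ 0.1942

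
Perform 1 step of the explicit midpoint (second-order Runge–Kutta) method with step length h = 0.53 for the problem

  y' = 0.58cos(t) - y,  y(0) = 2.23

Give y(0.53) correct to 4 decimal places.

Midpoint: k1 = f(t_n, y_n); k2 = f(t_n + h/2, y_n + (h/2)·k1); y_{n+1} = y_n + h·k2.
t=0.000000, y=2.230000:
  k1 = f(0.000000, 2.230000) = -1.650000
  k2 = f(0.265000, 1.792750) = -1.232996
  y ← 2.230000 + 0.53·(-1.232996) = 1.576512
y(0.53) ≈ 1.5765

1.5765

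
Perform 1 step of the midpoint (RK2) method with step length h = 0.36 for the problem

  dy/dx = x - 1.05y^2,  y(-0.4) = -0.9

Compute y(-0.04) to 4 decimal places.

-1.4577

Midpoint: k1 = f(x_n, y_n); k2 = f(x_n + h/2, y_n + (h/2)·k1); y_{n+1} = y_n + h·k2.
x=-0.400000, y=-0.900000:
  k1 = f(-0.400000, -0.900000) = -1.250500
  k2 = f(-0.220000, -1.125090) = -1.549119
  y ← -0.900000 + 0.36·(-1.549119) = -1.457683
y(-0.04) ≈ -1.4577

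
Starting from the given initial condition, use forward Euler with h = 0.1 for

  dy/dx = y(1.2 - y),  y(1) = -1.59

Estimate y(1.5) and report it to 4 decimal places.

Euler: y_{n+1} = y_n + h·f(x_n, y_n).
x=1.000000, y=-1.590000: f=-4.436100 → y ← -1.590000 + 0.1·(-4.436100) = -2.033610
x=1.100000, y=-2.033610: f=-6.575902 → y ← -2.033610 + 0.1·(-6.575902) = -2.691200
x=1.200000, y=-2.691200: f=-10.471999 → y ← -2.691200 + 0.1·(-10.471999) = -3.738400
x=1.300000, y=-3.738400: f=-18.461715 → y ← -3.738400 + 0.1·(-18.461715) = -5.584571
x=1.400000, y=-5.584571: f=-37.888924 → y ← -5.584571 + 0.1·(-37.888924) = -9.373464
y(1.5) ≈ -9.3735

-9.3735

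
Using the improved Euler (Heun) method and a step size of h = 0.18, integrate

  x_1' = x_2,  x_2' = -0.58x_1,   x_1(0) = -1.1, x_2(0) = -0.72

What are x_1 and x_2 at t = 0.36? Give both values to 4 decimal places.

Heun on (x_1,x_2): k1 = f(t_n, state_n); k2 = f(t_n + h, state_n + h·k1); state_{n+1} = state_n + (h/2)·(k1 + k2).
0.000000: (-1.100000, -0.720000)
  k1 = (-0.720000, 0.638000)
  predictor → (-1.229600, -0.605160)
  k2 = (-0.605160, 0.713168)
  → (-1.219264, -0.598395)
0.180000: (-1.219264, -0.598395)
  k1 = (-0.598395, 0.707173)
  predictor → (-1.326975, -0.471104)
  k2 = (-0.471104, 0.769646)
  → (-1.315519, -0.465481)
(x_1(0.36), x_2(0.36)) ≈ (-1.3155, -0.4655)

-1.3155, -0.4655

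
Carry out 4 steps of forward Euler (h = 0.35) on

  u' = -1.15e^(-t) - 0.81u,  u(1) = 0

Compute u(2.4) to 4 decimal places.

-0.2125

Euler: u_{n+1} = u_n + h·f(t_n, u_n).
t=1.000000, u=0.000000: f=-0.423061 → u ← 0.000000 + 0.35·(-0.423061) = -0.148071
t=1.350000, u=-0.148071: f=-0.178188 → u ← -0.148071 + 0.35·(-0.178188) = -0.210437
t=1.700000, u=-0.210437: f=-0.039632 → u ← -0.210437 + 0.35·(-0.039632) = -0.224309
t=2.050000, u=-0.224309: f=0.033645 → u ← -0.224309 + 0.35·0.033645 = -0.212533
u(2.4) ≈ -0.2125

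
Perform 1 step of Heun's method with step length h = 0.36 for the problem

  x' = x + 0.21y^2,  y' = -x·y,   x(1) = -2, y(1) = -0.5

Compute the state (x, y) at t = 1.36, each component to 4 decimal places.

-2.8088, -1.0981

Heun on (x,y): k1 = f(t_n, state_n); k2 = f(t_n + h, state_n + h·k1); state_{n+1} = state_n + (h/2)·(k1 + k2).
1.000000: (-2.000000, -0.500000)
  k1 = (-1.947500, -1.000000)
  predictor → (-2.701100, -0.860000)
  k2 = (-2.545784, -2.322946)
  → (-2.808791, -1.098130)
(x(1.36), y(1.36)) ≈ (-2.8088, -1.0981)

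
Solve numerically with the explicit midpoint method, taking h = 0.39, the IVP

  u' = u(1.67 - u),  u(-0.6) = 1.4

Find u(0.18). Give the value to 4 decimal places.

Midpoint: k1 = f(s_n, u_n); k2 = f(s_n + h/2, u_n + (h/2)·k1); u_{n+1} = u_n + h·k2.
s=-0.600000, u=1.400000:
  k1 = f(-0.600000, 1.400000) = 0.378000
  k2 = f(-0.405000, 1.473710) = 0.289275
  u ← 1.400000 + 0.39·0.289275 = 1.512817
s=-0.210000, u=1.512817:
  k1 = f(-0.210000, 1.512817) = 0.237789
  k2 = f(-0.015000, 1.559186) = 0.172780
  u ← 1.512817 + 0.39·0.172780 = 1.580201
u(0.18) ≈ 1.5802

1.5802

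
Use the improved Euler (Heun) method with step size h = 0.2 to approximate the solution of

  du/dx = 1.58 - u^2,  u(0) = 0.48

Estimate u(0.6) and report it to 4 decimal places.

Heun: k1 = f(x_n, u_n); k2 = f(x_n + h, u_n + h·k1); u_{n+1} = u_n + (h/2)·(k1 + k2).
x=0.000000, u=0.480000:
  k1 = f(0.000000, 0.480000) = 1.349600
  k2 = f(0.200000, 0.749920) = 1.017620
  u ← 0.480000 + (0.2/2)·(1.349600 + 1.017620) = 0.716722
x=0.200000, u=0.716722:
  k1 = f(0.200000, 0.716722) = 1.066310
  k2 = f(0.400000, 0.929984) = 0.715130
  u ← 0.716722 + (0.2/2)·(1.066310 + 0.715130) = 0.894866
x=0.400000, u=0.894866:
  k1 = f(0.400000, 0.894866) = 0.779215
  k2 = f(0.600000, 1.050709) = 0.476011
  u ← 0.894866 + (0.2/2)·(0.779215 + 0.476011) = 1.020389
u(0.6) ≈ 1.0204

1.0204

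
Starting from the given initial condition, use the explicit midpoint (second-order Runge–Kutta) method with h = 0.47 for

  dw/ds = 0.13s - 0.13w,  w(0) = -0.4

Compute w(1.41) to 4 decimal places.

-0.2106

Midpoint: k1 = f(s_n, w_n); k2 = f(s_n + h/2, w_n + (h/2)·k1); w_{n+1} = w_n + h·k2.
s=0.000000, w=-0.400000:
  k1 = f(0.000000, -0.400000) = 0.052000
  k2 = f(0.235000, -0.387780) = 0.080961
  w ← -0.400000 + 0.47·0.080961 = -0.361948
s=0.470000, w=-0.361948:
  k1 = f(0.470000, -0.361948) = 0.108153
  k2 = f(0.705000, -0.336532) = 0.135399
  w ← -0.361948 + 0.47·0.135399 = -0.298311
s=0.940000, w=-0.298311:
  k1 = f(0.940000, -0.298311) = 0.160980
  k2 = f(1.175000, -0.260480) = 0.186612
  w ← -0.298311 + 0.47·0.186612 = -0.210603
w(1.41) ≈ -0.2106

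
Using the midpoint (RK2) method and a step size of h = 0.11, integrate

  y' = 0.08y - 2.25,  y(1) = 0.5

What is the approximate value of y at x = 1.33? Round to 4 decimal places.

-0.2390

Midpoint: k1 = f(x_n, y_n); k2 = f(x_n + h/2, y_n + (h/2)·k1); y_{n+1} = y_n + h·k2.
x=1.000000, y=0.500000:
  k1 = f(1.000000, 0.500000) = -2.210000
  k2 = f(1.055000, 0.378450) = -2.219724
  y ← 0.500000 + 0.11·(-2.219724) = 0.255830
x=1.110000, y=0.255830:
  k1 = f(1.110000, 0.255830) = -2.229534
  k2 = f(1.165000, 0.133206) = -2.239344
  y ← 0.255830 + 0.11·(-2.239344) = 0.009503
x=1.220000, y=0.009503:
  k1 = f(1.220000, 0.009503) = -2.249240
  k2 = f(1.275000, -0.114206) = -2.259136
  y ← 0.009503 + 0.11·(-2.259136) = -0.239002
y(1.33) ≈ -0.2390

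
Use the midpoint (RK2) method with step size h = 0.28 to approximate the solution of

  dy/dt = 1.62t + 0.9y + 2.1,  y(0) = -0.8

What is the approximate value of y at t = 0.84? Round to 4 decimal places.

Midpoint: k1 = f(t_n, y_n); k2 = f(t_n + h/2, y_n + (h/2)·k1); y_{n+1} = y_n + h·k2.
t=0.000000, y=-0.800000:
  k1 = f(0.000000, -0.800000) = 1.380000
  k2 = f(0.140000, -0.606800) = 1.780680
  y ← -0.800000 + 0.28·1.780680 = -0.301410
t=0.280000, y=-0.301410:
  k1 = f(0.280000, -0.301410) = 2.282331
  k2 = f(0.420000, 0.018117) = 2.796705
  y ← -0.301410 + 0.28·2.796705 = 0.481668
t=0.560000, y=0.481668:
  k1 = f(0.560000, 0.481668) = 3.440701
  k2 = f(0.700000, 0.963366) = 4.101029
  y ← 0.481668 + 0.28·4.101029 = 1.629956
y(0.84) ≈ 1.6300

1.6300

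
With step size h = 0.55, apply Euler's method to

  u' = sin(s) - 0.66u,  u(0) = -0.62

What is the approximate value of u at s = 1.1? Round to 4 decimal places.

0.0359

Euler: u_{n+1} = u_n + h·f(s_n, u_n).
s=0.000000, u=-0.620000: f=0.409200 → u ← -0.620000 + 0.55·0.409200 = -0.394940
s=0.550000, u=-0.394940: f=0.783348 → u ← -0.394940 + 0.55·0.783348 = 0.035901
u(1.1) ≈ 0.0359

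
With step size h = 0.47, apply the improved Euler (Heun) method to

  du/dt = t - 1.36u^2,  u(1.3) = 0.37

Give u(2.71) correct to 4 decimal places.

Heun: k1 = f(t_n, u_n); k2 = f(t_n + h, u_n + h·k1); u_{n+1} = u_n + (h/2)·(k1 + k2).
t=1.300000, u=0.370000:
  k1 = f(1.300000, 0.370000) = 1.113816
  k2 = f(1.770000, 0.893494) = 0.684270
  u ← 0.370000 + (0.47/2)·(1.113816 + 0.684270) = 0.792550
t=1.770000, u=0.792550:
  k1 = f(1.770000, 0.792550) = 0.915735
  k2 = f(2.240000, 1.222946) = 0.205989
  u ← 0.792550 + (0.47/2)·(0.915735 + 0.205989) = 1.056155
t=2.240000, u=1.056155:
  k1 = f(2.240000, 1.056155) = 0.722969
  k2 = f(2.710000, 1.395951) = 0.059798
  u ← 1.056155 + (0.47/2)·(0.722969 + 0.059798) = 1.240105
u(2.71) ≈ 1.2401

1.2401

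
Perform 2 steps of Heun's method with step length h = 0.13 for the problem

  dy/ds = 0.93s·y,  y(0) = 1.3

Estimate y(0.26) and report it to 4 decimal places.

Heun: k1 = f(s_n, y_n); k2 = f(s_n + h, y_n + h·k1); y_{n+1} = y_n + (h/2)·(k1 + k2).
s=0.000000, y=1.300000:
  k1 = f(0.000000, 1.300000) = 0.000000
  k2 = f(0.130000, 1.300000) = 0.157170
  y ← 1.300000 + (0.13/2)·(0.000000 + 0.157170) = 1.310216
s=0.130000, y=1.310216:
  k1 = f(0.130000, 1.310216) = 0.158405
  k2 = f(0.260000, 1.330809) = 0.321790
  y ← 1.310216 + (0.13/2)·(0.158405 + 0.321790) = 1.341429
y(0.26) ≈ 1.3414

1.3414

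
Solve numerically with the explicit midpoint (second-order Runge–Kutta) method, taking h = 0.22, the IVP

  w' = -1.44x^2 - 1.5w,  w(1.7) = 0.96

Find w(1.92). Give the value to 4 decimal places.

-0.1913

Midpoint: k1 = f(x_n, w_n); k2 = f(x_n + h/2, w_n + (h/2)·k1); w_{n+1} = w_n + h·k2.
x=1.700000, w=0.960000:
  k1 = f(1.700000, 0.960000) = -5.601600
  k2 = f(1.810000, 0.343824) = -5.233320
  w ← 0.960000 + 0.22·(-5.233320) = -0.191330
w(1.92) ≈ -0.1913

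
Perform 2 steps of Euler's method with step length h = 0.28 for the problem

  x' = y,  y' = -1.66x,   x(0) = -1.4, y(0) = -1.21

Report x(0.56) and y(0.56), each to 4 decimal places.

-1.8954, 0.2489

Euler on (x,y): x_{n+1} = x_n + h·x', y_{n+1} = y_n + h·y'.
0.000000: (-1.400000, -1.210000); f=(-1.210000, 2.324000) → (-1.738800, -0.559280)
0.280000: (-1.738800, -0.559280); f=(-0.559280, 2.886408) → (-1.895398, 0.248914)
(x(0.56), y(0.56)) ≈ (-1.8954, 0.2489)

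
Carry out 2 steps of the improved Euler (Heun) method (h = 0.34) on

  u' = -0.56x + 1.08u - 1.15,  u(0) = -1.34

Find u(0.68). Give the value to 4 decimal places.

-4.0400

Heun: k1 = f(x_n, u_n); k2 = f(x_n + h, u_n + h·k1); u_{n+1} = u_n + (h/2)·(k1 + k2).
x=0.000000, u=-1.340000:
  k1 = f(0.000000, -1.340000) = -2.597200
  k2 = f(0.340000, -2.223048) = -3.741292
  u ← -1.340000 + (0.34/2)·(-2.597200 + (-3.741292)) = -2.417544
x=0.340000, u=-2.417544:
  k1 = f(0.340000, -2.417544) = -3.951347
  k2 = f(0.680000, -3.761002) = -5.592682
  u ← -2.417544 + (0.34/2)·(-3.951347 + (-5.592682)) = -4.040029
u(0.68) ≈ -4.0400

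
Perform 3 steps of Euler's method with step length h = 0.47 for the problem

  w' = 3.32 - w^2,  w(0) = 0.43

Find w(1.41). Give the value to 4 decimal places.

Euler: w_{n+1} = w_n + h·f(t_n, w_n).
t=0.000000, w=0.430000: f=3.135100 → w ← 0.430000 + 0.47·3.135100 = 1.903497
t=0.470000, w=1.903497: f=-0.303301 → w ← 1.903497 + 0.47·(-0.303301) = 1.760946
t=0.940000, w=1.760946: f=0.219071 → w ← 1.760946 + 0.47·0.219071 = 1.863909
w(1.41) ≈ 1.8639

1.8639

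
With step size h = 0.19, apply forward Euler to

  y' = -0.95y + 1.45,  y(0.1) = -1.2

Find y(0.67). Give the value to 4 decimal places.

Euler: y_{n+1} = y_n + h·f(s_n, y_n).
s=0.100000, y=-1.200000: f=2.590000 → y ← -1.200000 + 0.19·2.590000 = -0.707900
s=0.290000, y=-0.707900: f=2.122505 → y ← -0.707900 + 0.19·2.122505 = -0.304624
s=0.480000, y=-0.304624: f=1.739393 → y ← -0.304624 + 0.19·1.739393 = 0.025861
y(0.67) ≈ 0.0259

0.0259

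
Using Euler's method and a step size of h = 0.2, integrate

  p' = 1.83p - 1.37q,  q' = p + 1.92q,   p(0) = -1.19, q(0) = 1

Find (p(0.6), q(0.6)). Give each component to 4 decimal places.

Euler on (p,q): p_{n+1} = p_n + h·p', q_{n+1} = q_n + h·q'.
0.000000: (-1.190000, 1.000000); f=(-3.547700, 0.730000) → (-1.899540, 1.146000)
0.200000: (-1.899540, 1.146000); f=(-5.046178, 0.300780) → (-2.908776, 1.206156)
0.400000: (-2.908776, 1.206156); f=(-6.975493, -0.592956) → (-4.303874, 1.087565)
(p(0.6), q(0.6)) ≈ (-4.3039, 1.0876)

-4.3039, 1.0876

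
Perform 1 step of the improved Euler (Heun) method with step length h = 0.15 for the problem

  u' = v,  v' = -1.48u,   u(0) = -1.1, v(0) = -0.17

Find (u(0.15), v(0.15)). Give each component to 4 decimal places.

-1.1072, 0.0770

Heun on (u,v): k1 = f(s_n, state_n); k2 = f(s_n + h, state_n + h·k1); state_{n+1} = state_n + (h/2)·(k1 + k2).
0.000000: (-1.100000, -0.170000)
  k1 = (-0.170000, 1.628000)
  predictor → (-1.125500, 0.074200)
  k2 = (0.074200, 1.665740)
  → (-1.107185, 0.077031)
(u(0.15), v(0.15)) ≈ (-1.1072, 0.0770)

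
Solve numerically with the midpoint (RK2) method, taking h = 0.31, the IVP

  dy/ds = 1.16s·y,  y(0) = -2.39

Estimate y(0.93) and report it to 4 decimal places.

Midpoint: k1 = f(s_n, y_n); k2 = f(s_n + h/2, y_n + (h/2)·k1); y_{n+1} = y_n + h·k2.
s=0.000000, y=-2.390000:
  k1 = f(0.000000, -2.390000) = 0.000000
  k2 = f(0.155000, -2.390000) = -0.429722
  y ← -2.390000 + 0.31·(-0.429722) = -2.523214
s=0.310000, y=-2.523214:
  k1 = f(0.310000, -2.523214) = -0.907348
  k2 = f(0.465000, -2.663853) = -1.436882
  y ← -2.523214 + 0.31·(-1.436882) = -2.968647
s=0.620000, y=-2.968647:
  k1 = f(0.620000, -2.968647) = -2.135051
  k2 = f(0.775000, -3.299580) = -2.966323
  y ← -2.968647 + 0.31·(-2.966323) = -3.888207
y(0.93) ≈ -3.8882

-3.8882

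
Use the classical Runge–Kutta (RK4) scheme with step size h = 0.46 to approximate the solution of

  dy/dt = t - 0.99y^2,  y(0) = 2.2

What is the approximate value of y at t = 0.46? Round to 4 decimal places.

1.1405

RK4: k1 = f(t_n, y_n); k2 = f(t_n + h/2, y_n + (h/2)·k1); k3 = f(t_n + h/2, y_n + (h/2)·k2); k4 = f(t_n + h, y_n + h·k3); y_{n+1} = y_n + (h/6)·(k1 + 2k2 + 2k3 + k4).
t=0.000000, y=2.200000:
  k1 = f(0.000000, 2.200000) = -4.791600
  k2 = f(0.230000, 1.097932) = -0.963400
  k3 = f(0.230000, 1.978418) = -3.644996
  k4 = f(0.460000, 0.523302) = 0.188894
  y ← 2.200000 + (0.46/6)·(k1 + 2k2 + 2k3 + k4) = 1.140505
y(0.46) ≈ 1.1405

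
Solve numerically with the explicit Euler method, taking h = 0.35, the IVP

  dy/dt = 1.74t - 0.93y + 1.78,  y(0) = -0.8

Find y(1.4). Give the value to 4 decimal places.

2.3762

Euler: y_{n+1} = y_n + h·f(t_n, y_n).
t=0.000000, y=-0.800000: f=2.524000 → y ← -0.800000 + 0.35·2.524000 = 0.083400
t=0.350000, y=0.083400: f=2.311438 → y ← 0.083400 + 0.35·2.311438 = 0.892403
t=0.700000, y=0.892403: f=2.168065 → y ← 0.892403 + 0.35·2.168065 = 1.651226
t=1.050000, y=1.651226: f=2.071360 → y ← 1.651226 + 0.35·2.071360 = 2.376202
y(1.4) ≈ 2.3762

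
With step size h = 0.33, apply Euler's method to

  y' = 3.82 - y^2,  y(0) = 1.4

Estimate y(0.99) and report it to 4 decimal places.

Euler: y_{n+1} = y_n + h·f(t_n, y_n).
t=0.000000, y=1.400000: f=1.860000 → y ← 1.400000 + 0.33·1.860000 = 2.013800
t=0.330000, y=2.013800: f=-0.235390 → y ← 2.013800 + 0.33·(-0.235390) = 1.936121
t=0.660000, y=1.936121: f=0.071435 → y ← 1.936121 + 0.33·0.071435 = 1.959695
y(0.99) ≈ 1.9597

1.9597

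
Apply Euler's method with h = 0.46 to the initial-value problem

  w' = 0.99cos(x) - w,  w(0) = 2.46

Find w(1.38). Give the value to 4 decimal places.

Euler: w_{n+1} = w_n + h·f(x_n, w_n).
x=0.000000, w=2.460000: f=-1.470000 → w ← 2.460000 + 0.46·(-1.470000) = 1.783800
x=0.460000, w=1.783800: f=-0.896708 → w ← 1.783800 + 0.46·(-0.896708) = 1.371314
x=0.920000, w=1.371314: f=-0.771552 → w ← 1.371314 + 0.46·(-0.771552) = 1.016400
w(1.38) ≈ 1.0164

1.0164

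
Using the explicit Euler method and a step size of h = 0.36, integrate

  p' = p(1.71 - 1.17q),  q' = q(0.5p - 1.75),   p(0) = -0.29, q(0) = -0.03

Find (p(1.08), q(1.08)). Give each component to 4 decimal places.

-1.2364, -0.0006

Euler on (p,q): p_{n+1} = p_n + h·p', q_{n+1} = q_n + h·q'.
0.000000: (-0.290000, -0.030000); f=(-0.506079, 0.056850) → (-0.472188, -0.009534)
0.360000: (-0.472188, -0.009534); f=(-0.812709, 0.018935) → (-0.764764, -0.002717)
0.720000: (-0.764764, -0.002717); f=(-1.310177, 0.005794) → (-1.236428, -0.000631)
(p(1.08), q(1.08)) ≈ (-1.2364, -0.0006)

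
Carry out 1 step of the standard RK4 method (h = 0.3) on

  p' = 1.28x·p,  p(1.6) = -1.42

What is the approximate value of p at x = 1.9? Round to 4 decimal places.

-2.7787

RK4: k1 = f(x_n, p_n); k2 = f(x_n + h/2, p_n + (h/2)·k1); k3 = f(x_n + h/2, p_n + (h/2)·k2); k4 = f(x_n + h, p_n + h·k3); p_{n+1} = p_n + (h/6)·(k1 + 2k2 + 2k3 + k4).
x=1.600000, p=-1.420000:
  k1 = f(1.600000, -1.420000) = -2.908160
  k2 = f(1.750000, -1.856224) = -4.157942
  k3 = f(1.750000, -2.043691) = -4.577868
  k4 = f(1.900000, -2.793361) = -6.793453
  p ← -1.420000 + (0.3/6)·(k1 + 2k2 + 2k3 + k4) = -2.778662
p(1.9) ≈ -2.7787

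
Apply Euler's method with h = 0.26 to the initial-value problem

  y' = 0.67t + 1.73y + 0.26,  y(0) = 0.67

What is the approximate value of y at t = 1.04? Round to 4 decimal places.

Euler: y_{n+1} = y_n + h·f(t_n, y_n).
t=0.000000, y=0.670000: f=1.419100 → y ← 0.670000 + 0.26·1.419100 = 1.038966
t=0.260000, y=1.038966: f=2.231611 → y ← 1.038966 + 0.26·2.231611 = 1.619185
t=0.520000, y=1.619185: f=3.409590 → y ← 1.619185 + 0.26·3.409590 = 2.505678
t=0.780000, y=2.505678: f=5.117423 → y ← 2.505678 + 0.26·5.117423 = 3.836208
y(1.04) ≈ 3.8362

3.8362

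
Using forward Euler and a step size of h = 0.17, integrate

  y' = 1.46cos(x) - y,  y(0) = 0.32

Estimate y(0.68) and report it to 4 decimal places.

0.8731

Euler: y_{n+1} = y_n + h·f(x_n, y_n).
x=0.000000, y=0.320000: f=1.140000 → y ← 0.320000 + 0.17·1.140000 = 0.513800
x=0.170000, y=0.513800: f=0.925154 → y ← 0.513800 + 0.17·0.925154 = 0.671076
x=0.340000, y=0.671076: f=0.705346 → y ← 0.671076 + 0.17·0.705346 = 0.790985
x=0.510000, y=0.790985: f=0.483222 → y ← 0.790985 + 0.17·0.483222 = 0.873133
y(0.68) ≈ 0.8731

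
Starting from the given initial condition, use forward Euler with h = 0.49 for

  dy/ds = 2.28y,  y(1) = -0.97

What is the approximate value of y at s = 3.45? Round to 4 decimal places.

Euler: y_{n+1} = y_n + h·f(s_n, y_n).
s=1.000000, y=-0.970000: f=-2.211600 → y ← -0.970000 + 0.49·(-2.211600) = -2.053684
s=1.490000, y=-2.053684: f=-4.682400 → y ← -2.053684 + 0.49·(-4.682400) = -4.348060
s=1.980000, y=-4.348060: f=-9.913576 → y ← -4.348060 + 0.49·(-9.913576) = -9.205712
s=2.470000, y=-9.205712: f=-20.989024 → y ← -9.205712 + 0.49·(-20.989024) = -19.490334
s=2.960000, y=-19.490334: f=-44.437961 → y ← -19.490334 + 0.49·(-44.437961) = -41.264935
y(3.45) ≈ -41.2649

-41.2649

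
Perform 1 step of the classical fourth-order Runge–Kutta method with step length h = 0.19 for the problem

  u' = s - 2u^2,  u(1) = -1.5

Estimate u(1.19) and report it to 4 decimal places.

-2.9034

RK4: k1 = f(s_n, u_n); k2 = f(s_n + h/2, u_n + (h/2)·k1); k3 = f(s_n + h/2, u_n + (h/2)·k2); k4 = f(s_n + h, u_n + h·k3); u_{n+1} = u_n + (h/6)·(k1 + 2k2 + 2k3 + k4).
s=1.000000, u=-1.500000:
  k1 = f(1.000000, -1.500000) = -3.500000
  k2 = f(1.095000, -1.832500) = -5.621113
  k3 = f(1.095000, -2.034006) = -7.179358
  k4 = f(1.190000, -2.864078) = -15.215886
  u ← -1.500000 + (0.19/6)·(k1 + 2k2 + 2k3 + k4) = -2.903366
u(1.19) ≈ -2.9034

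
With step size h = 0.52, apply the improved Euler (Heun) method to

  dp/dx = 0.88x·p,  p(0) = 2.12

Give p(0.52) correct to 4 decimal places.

2.3722

Heun: k1 = f(x_n, p_n); k2 = f(x_n + h, p_n + h·k1); p_{n+1} = p_n + (h/2)·(k1 + k2).
x=0.000000, p=2.120000:
  k1 = f(0.000000, 2.120000) = 0.000000
  k2 = f(0.520000, 2.120000) = 0.970112
  p ← 2.120000 + (0.52/2)·(0.000000 + 0.970112) = 2.372229
p(0.52) ≈ 2.3722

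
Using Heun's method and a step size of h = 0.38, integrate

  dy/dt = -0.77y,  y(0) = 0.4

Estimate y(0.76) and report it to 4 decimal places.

Heun: k1 = f(t_n, y_n); k2 = f(t_n + h, y_n + h·k1); y_{n+1} = y_n + (h/2)·(k1 + k2).
t=0.000000, y=0.400000:
  k1 = f(0.000000, 0.400000) = -0.308000
  k2 = f(0.380000, 0.282960) = -0.217879
  y ← 0.400000 + (0.38/2)·(-0.308000 + (-0.217879)) = 0.300083
t=0.380000, y=0.300083:
  k1 = f(0.380000, 0.300083) = -0.231064
  k2 = f(0.760000, 0.212279) = -0.163455
  y ← 0.300083 + (0.38/2)·(-0.231064 + (-0.163455)) = 0.225124
y(0.76) ≈ 0.2251

0.2251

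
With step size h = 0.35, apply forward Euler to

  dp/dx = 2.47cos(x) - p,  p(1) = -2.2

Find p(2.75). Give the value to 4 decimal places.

-1.0635

Euler: p_{n+1} = p_n + h·f(x_n, p_n).
x=1.000000, p=-2.200000: f=3.534547 → p ← -2.200000 + 0.35·3.534547 = -0.962909
x=1.350000, p=-0.962909: f=1.503855 → p ← -0.962909 + 0.35·1.503855 = -0.436559
x=1.700000, p=-0.436559: f=0.118313 → p ← -0.436559 + 0.35·0.118313 = -0.395150
x=2.050000, p=-0.395150: f=-0.743700 → p ← -0.395150 + 0.35·(-0.743700) = -0.655445
x=2.400000, p=-0.655445: f=-1.165918 → p ← -0.655445 + 0.35·(-1.165918) = -1.063516
p(2.75) ≈ -1.0635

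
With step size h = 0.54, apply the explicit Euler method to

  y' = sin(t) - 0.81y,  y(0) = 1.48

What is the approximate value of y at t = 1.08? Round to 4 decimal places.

0.7461

Euler: y_{n+1} = y_n + h·f(t_n, y_n).
t=0.000000, y=1.480000: f=-1.198800 → y ← 1.480000 + 0.54·(-1.198800) = 0.832648
t=0.540000, y=0.832648: f=-0.160309 → y ← 0.832648 + 0.54·(-0.160309) = 0.746081
y(1.08) ≈ 0.7461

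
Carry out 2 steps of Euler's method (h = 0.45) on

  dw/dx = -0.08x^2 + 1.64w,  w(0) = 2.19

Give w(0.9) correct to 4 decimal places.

6.6079

Euler: w_{n+1} = w_n + h·f(x_n, w_n).
x=0.000000, w=2.190000: f=3.591600 → w ← 2.190000 + 0.45·3.591600 = 3.806220
x=0.450000, w=3.806220: f=6.226001 → w ← 3.806220 + 0.45·6.226001 = 6.607920
w(0.9) ≈ 6.6079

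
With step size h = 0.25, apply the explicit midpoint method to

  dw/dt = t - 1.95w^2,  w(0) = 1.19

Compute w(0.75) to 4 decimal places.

Midpoint: k1 = f(t_n, w_n); k2 = f(t_n + h/2, w_n + (h/2)·k1); w_{n+1} = w_n + h·k2.
t=0.000000, w=1.190000:
  k1 = f(0.000000, 1.190000) = -2.761395
  k2 = f(0.125000, 0.844826) = -1.266774
  w ← 1.190000 + 0.25·(-1.266774) = 0.873306
t=0.250000, w=0.873306:
  k1 = f(0.250000, 0.873306) = -1.237195
  k2 = f(0.375000, 0.718657) = -0.632113
  w ← 0.873306 + 0.25·(-0.632113) = 0.715278
t=0.500000, w=0.715278:
  k1 = f(0.500000, 0.715278) = -0.497665
  k2 = f(0.625000, 0.653070) = -0.206676
  w ← 0.715278 + 0.25·(-0.206676) = 0.663609
w(0.75) ≈ 0.6636

0.6636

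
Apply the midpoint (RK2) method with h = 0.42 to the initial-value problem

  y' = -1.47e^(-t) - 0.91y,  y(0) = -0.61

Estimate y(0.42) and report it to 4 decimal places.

-0.8039

Midpoint: k1 = f(t_n, y_n); k2 = f(t_n + h/2, y_n + (h/2)·k1); y_{n+1} = y_n + h·k2.
t=0.000000, y=-0.610000:
  k1 = f(0.000000, -0.610000) = -0.914900
  k2 = f(0.210000, -0.802129) = -0.461621
  y ← -0.610000 + 0.42·(-0.461621) = -0.803881
y(0.42) ≈ -0.8039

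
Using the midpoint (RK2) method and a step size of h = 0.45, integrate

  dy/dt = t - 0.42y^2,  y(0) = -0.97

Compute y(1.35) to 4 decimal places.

-0.6461

Midpoint: k1 = f(t_n, y_n); k2 = f(t_n + h/2, y_n + (h/2)·k1); y_{n+1} = y_n + h·k2.
t=0.000000, y=-0.970000:
  k1 = f(0.000000, -0.970000) = -0.395178
  k2 = f(0.225000, -1.058915) = -0.245946
  y ← -0.970000 + 0.45·(-0.245946) = -1.080676
t=0.450000, y=-1.080676:
  k1 = f(0.450000, -1.080676) = -0.040501
  k2 = f(0.675000, -1.089789) = 0.176191
  y ← -1.080676 + 0.45·0.176191 = -1.001390
t=0.900000, y=-1.001390:
  k1 = f(0.900000, -1.001390) = 0.478832
  k2 = f(1.125000, -0.893653) = 0.789582
  y ← -1.001390 + 0.45·0.789582 = -0.646078
y(1.35) ≈ -0.6461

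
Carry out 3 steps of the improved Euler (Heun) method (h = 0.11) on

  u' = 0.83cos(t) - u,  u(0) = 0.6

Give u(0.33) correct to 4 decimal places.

0.6597

Heun: k1 = f(t_n, u_n); k2 = f(t_n + h, u_n + h·k1); u_{n+1} = u_n + (h/2)·(k1 + k2).
t=0.000000, u=0.600000:
  k1 = f(0.000000, 0.600000) = 0.230000
  k2 = f(0.110000, 0.625300) = 0.199684
  u ← 0.600000 + (0.11/2)·(0.230000 + 0.199684) = 0.623633
t=0.110000, u=0.623633:
  k1 = f(0.110000, 0.623633) = 0.201351
  k2 = f(0.220000, 0.645781) = 0.164214
  u ← 0.623633 + (0.11/2)·(0.201351 + 0.164214) = 0.643739
t=0.220000, u=0.643739:
  k1 = f(0.220000, 0.643739) = 0.166256
  k2 = f(0.330000, 0.662027) = 0.123188
  u ← 0.643739 + (0.11/2)·(0.166256 + 0.123188) = 0.659658
u(0.33) ≈ 0.6597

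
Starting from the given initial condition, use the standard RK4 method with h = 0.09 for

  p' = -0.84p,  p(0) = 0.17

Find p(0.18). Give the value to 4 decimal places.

0.1461

RK4: k1 = f(t_n, p_n); k2 = f(t_n + h/2, p_n + (h/2)·k1); k3 = f(t_n + h/2, p_n + (h/2)·k2); k4 = f(t_n + h, p_n + h·k3); p_{n+1} = p_n + (h/6)·(k1 + 2k2 + 2k3 + k4).
t=0.000000, p=0.170000:
  k1 = f(0.000000, 0.170000) = -0.142800
  k2 = f(0.045000, 0.163574) = -0.137402
  k3 = f(0.045000, 0.163817) = -0.137606
  k4 = f(0.090000, 0.157615) = -0.132397
  p ← 0.170000 + (0.09/6)·(k1 + 2k2 + 2k3 + k4) = 0.157622
t=0.090000, p=0.157622:
  k1 = f(0.090000, 0.157622) = -0.132402
  k2 = f(0.135000, 0.151664) = -0.127398
  k3 = f(0.135000, 0.151889) = -0.127587
  k4 = f(0.180000, 0.146139) = -0.122757
  p ← 0.157622 + (0.09/6)·(k1 + 2k2 + 2k3 + k4) = 0.146145
p(0.18) ≈ 0.1461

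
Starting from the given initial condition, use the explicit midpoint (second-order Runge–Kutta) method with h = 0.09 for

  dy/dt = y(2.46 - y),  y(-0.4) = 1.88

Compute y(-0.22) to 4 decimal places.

Midpoint: k1 = f(t_n, y_n); k2 = f(t_n + h/2, y_n + (h/2)·k1); y_{n+1} = y_n + h·k2.
t=-0.400000, y=1.880000:
  k1 = f(-0.400000, 1.880000) = 1.090400
  k2 = f(-0.355000, 1.929068) = 1.024204
  y ← 1.880000 + 0.09·1.024204 = 1.972178
t=-0.310000, y=1.972178:
  k1 = f(-0.310000, 1.972178) = 0.962071
  k2 = f(-0.265000, 2.015472) = 0.895934
  y ← 1.972178 + 0.09·0.895934 = 2.052812
y(-0.22) ≈ 2.0528

2.0528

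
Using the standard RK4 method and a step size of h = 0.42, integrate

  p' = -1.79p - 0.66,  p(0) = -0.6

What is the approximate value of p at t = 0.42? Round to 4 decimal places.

-0.4782

RK4: k1 = f(t_n, p_n); k2 = f(t_n + h/2, p_n + (h/2)·k1); k3 = f(t_n + h/2, p_n + (h/2)·k2); k4 = f(t_n + h, p_n + h·k3); p_{n+1} = p_n + (h/6)·(k1 + 2k2 + 2k3 + k4).
t=0.000000, p=-0.600000:
  k1 = f(0.000000, -0.600000) = 0.414000
  k2 = f(0.210000, -0.513060) = 0.258377
  k3 = f(0.210000, -0.545741) = 0.316876
  k4 = f(0.420000, -0.466912) = 0.175773
  p ← -0.600000 + (0.42/6)·(k1 + 2k2 + 2k3 + k4) = -0.478180
p(0.42) ≈ -0.4782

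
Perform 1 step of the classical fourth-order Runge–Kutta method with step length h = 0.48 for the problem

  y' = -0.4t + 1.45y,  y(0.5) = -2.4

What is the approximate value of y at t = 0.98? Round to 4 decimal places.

RK4: k1 = f(t_n, y_n); k2 = f(t_n + h/2, y_n + (h/2)·k1); k3 = f(t_n + h/2, y_n + (h/2)·k2); k4 = f(t_n + h, y_n + h·k3); y_{n+1} = y_n + (h/6)·(k1 + 2k2 + 2k3 + k4).
t=0.500000, y=-2.400000:
  k1 = f(0.500000, -2.400000) = -3.680000
  k2 = f(0.740000, -3.283200) = -5.056640
  k3 = f(0.740000, -3.613594) = -5.535711
  k4 = f(0.980000, -5.057141) = -7.724855
  y ← -2.400000 + (0.48/6)·(k1 + 2k2 + 2k3 + k4) = -5.007164
y(0.98) ≈ -5.0072

-5.0072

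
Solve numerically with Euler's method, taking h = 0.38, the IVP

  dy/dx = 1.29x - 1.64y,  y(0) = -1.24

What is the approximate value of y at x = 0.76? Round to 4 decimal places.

0.0102

Euler: y_{n+1} = y_n + h·f(x_n, y_n).
x=0.000000, y=-1.240000: f=2.033600 → y ← -1.240000 + 0.38·2.033600 = -0.467232
x=0.380000, y=-0.467232: f=1.256460 → y ← -0.467232 + 0.38·1.256460 = 0.010223
y(0.76) ≈ 0.0102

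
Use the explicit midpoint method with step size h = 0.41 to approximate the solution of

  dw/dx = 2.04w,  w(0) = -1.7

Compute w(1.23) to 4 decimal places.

Midpoint: k1 = f(x_n, w_n); k2 = f(x_n + h/2, w_n + (h/2)·k1); w_{n+1} = w_n + h·k2.
x=0.000000, w=-1.700000:
  k1 = f(0.000000, -1.700000) = -3.468000
  k2 = f(0.205000, -2.410940) = -4.918318
  w ← -1.700000 + 0.41·(-4.918318) = -3.716510
x=0.410000, w=-3.716510:
  k1 = f(0.410000, -3.716510) = -7.581681
  k2 = f(0.615000, -5.270755) = -10.752340
  w ← -3.716510 + 0.41·(-10.752340) = -8.124970
x=0.820000, w=-8.124970:
  k1 = f(0.820000, -8.124970) = -16.574938
  k2 = f(1.025000, -11.522832) = -23.506577
  w ← -8.124970 + 0.41·(-23.506577) = -17.762666
w(1.23) ≈ -17.7627

-17.7627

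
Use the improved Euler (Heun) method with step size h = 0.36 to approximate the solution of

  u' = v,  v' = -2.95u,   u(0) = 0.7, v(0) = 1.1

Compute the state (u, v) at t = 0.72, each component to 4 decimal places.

0.8309, -0.9035

Heun on (u,v): k1 = f(t_n, state_n); k2 = f(t_n + h, state_n + h·k1); state_{n+1} = state_n + (h/2)·(k1 + k2).
0.000000: (0.700000, 1.100000)
  k1 = (1.100000, -2.065000)
  predictor → (1.096000, 0.356600)
  k2 = (0.356600, -3.233200)
  → (0.962188, 0.146324)
0.360000: (0.962188, 0.146324)
  k1 = (0.146324, -2.838455)
  predictor → (1.014865, -0.875520)
  k2 = (-0.875520, -2.993851)
  → (0.830933, -0.903491)
(u(0.72), v(0.72)) ≈ (0.8309, -0.9035)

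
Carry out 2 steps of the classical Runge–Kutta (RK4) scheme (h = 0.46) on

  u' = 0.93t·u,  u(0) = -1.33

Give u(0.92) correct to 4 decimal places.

RK4: k1 = f(t_n, u_n); k2 = f(t_n + h/2, u_n + (h/2)·k1); k3 = f(t_n + h/2, u_n + (h/2)·k2); k4 = f(t_n + h, u_n + h·k3); u_{n+1} = u_n + (h/6)·(k1 + 2k2 + 2k3 + k4).
t=0.000000, u=-1.330000:
  k1 = f(0.000000, -1.330000) = 0.000000
  k2 = f(0.230000, -1.330000) = -0.284487
  k3 = f(0.230000, -1.395432) = -0.298483
  k4 = f(0.460000, -1.467302) = -0.627712
  u ← -1.330000 + (0.46/6)·(k1 + 2k2 + 2k3 + k4) = -1.467513
t=0.460000, u=-1.467513:
  k1 = f(0.460000, -1.467513) = -0.627802
  k2 = f(0.690000, -1.611908) = -1.034361
  k3 = f(0.690000, -1.705416) = -1.094366
  k4 = f(0.920000, -1.970922) = -1.686320
  u ← -1.467513 + (0.46/6)·(k1 + 2k2 + 2k3 + k4) = -1.971334
u(0.92) ≈ -1.9713

-1.9713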